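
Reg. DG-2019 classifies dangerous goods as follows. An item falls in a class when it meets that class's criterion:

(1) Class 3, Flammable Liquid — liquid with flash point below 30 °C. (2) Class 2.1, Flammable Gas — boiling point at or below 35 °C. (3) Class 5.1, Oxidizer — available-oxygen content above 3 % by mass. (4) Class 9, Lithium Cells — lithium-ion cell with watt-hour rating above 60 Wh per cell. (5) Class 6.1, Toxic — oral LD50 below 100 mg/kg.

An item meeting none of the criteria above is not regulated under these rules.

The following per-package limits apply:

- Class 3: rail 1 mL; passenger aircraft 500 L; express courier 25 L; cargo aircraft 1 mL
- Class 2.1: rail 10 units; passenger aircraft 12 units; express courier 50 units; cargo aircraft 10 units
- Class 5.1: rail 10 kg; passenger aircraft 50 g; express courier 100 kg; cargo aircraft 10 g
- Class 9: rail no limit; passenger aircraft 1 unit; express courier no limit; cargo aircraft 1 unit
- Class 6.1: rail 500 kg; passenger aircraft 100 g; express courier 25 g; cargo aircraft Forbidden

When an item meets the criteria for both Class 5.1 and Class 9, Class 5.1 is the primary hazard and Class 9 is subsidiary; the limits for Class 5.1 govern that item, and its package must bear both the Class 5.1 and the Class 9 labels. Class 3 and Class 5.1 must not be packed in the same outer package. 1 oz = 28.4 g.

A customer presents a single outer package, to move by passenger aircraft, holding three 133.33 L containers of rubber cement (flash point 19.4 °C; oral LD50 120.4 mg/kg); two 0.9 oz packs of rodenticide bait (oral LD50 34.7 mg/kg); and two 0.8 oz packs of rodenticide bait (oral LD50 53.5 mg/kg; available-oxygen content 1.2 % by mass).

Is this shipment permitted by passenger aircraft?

Flash point 19.4 °C meets the Class 3 criterion (Flammable Liquid), so the rubber cement is Class 3.
The rodenticide bait has oral LD50 34.7 mg/kg, which is < 100 mg/kg, so it is Class 6.1 (Toxic).
The rodenticide bait has oral LD50 53.5 mg/kg, which is < 100 mg/kg, so it is Class 6.1 (Toxic).
Class 3 quantity: three 133.33 L containers = 399.99 L.
399.99 L ≤ 500 L (passenger aircraft limit, Class 3) — within limit.
Total Class 6.1: (two 0.9 oz packs = 51.12 g) + (two 0.8 oz packs = 45.44 g) = 96.56 g.
That is within the Class 6.1 passenger aircraft limit of 100 g.
The segregation rule (Class 3 with Class 5.1) does not apply to Class 3 with Class 6.1.
Every hazard class is within its passenger aircraft limit and no segregation rule is violated.

Yes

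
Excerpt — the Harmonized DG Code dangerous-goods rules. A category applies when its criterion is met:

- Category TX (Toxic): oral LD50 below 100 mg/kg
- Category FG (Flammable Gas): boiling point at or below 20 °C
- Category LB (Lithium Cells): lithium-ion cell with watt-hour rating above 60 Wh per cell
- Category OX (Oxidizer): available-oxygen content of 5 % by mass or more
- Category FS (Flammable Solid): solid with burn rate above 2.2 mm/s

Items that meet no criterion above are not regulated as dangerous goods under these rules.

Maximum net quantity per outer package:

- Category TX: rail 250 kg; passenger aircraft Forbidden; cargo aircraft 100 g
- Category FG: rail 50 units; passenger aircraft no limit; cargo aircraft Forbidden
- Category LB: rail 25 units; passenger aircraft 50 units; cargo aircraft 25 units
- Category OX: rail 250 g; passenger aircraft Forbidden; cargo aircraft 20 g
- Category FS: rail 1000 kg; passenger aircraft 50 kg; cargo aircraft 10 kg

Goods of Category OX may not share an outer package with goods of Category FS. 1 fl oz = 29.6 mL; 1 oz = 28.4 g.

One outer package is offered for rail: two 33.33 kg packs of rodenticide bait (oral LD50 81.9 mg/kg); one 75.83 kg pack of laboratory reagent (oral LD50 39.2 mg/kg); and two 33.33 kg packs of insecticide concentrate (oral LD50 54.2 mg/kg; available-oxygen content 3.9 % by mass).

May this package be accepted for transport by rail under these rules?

Oral LD50 81.9 mg/kg meets the Category TX criterion (Toxic), so the rodenticide bait is Category TX.
With oral LD50 39.2 mg/kg (< 100 mg/kg), the laboratory reagent falls in Category TX.
With oral LD50 54.2 mg/kg (< 100 mg/kg), the insecticide concentrate falls in Category TX.
Total Category TX: (two 33.33 kg packs = 66.66 kg) + 75.83 kg + (two 33.33 kg packs = 66.66 kg) = 209.15 kg.
That is within the Category TX rail limit of 250 kg.

Yes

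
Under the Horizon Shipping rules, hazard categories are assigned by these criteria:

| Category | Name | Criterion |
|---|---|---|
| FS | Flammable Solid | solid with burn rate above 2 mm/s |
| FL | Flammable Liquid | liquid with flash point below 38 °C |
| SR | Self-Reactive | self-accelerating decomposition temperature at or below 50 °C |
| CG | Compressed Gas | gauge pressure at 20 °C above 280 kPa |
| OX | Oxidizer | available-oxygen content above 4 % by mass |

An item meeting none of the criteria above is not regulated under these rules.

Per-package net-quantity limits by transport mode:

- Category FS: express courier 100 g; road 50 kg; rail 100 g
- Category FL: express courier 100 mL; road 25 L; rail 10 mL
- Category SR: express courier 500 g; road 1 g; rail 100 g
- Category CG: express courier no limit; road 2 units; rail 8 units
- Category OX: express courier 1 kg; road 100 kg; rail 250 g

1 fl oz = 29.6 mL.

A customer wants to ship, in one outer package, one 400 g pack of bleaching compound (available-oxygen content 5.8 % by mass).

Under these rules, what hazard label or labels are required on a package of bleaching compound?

Available-oxygen content 5.8 % by mass meets the Category OX criterion (Oxidizer), so the bleaching compound is Category OX.
Only the Category OX label is required.

Category OX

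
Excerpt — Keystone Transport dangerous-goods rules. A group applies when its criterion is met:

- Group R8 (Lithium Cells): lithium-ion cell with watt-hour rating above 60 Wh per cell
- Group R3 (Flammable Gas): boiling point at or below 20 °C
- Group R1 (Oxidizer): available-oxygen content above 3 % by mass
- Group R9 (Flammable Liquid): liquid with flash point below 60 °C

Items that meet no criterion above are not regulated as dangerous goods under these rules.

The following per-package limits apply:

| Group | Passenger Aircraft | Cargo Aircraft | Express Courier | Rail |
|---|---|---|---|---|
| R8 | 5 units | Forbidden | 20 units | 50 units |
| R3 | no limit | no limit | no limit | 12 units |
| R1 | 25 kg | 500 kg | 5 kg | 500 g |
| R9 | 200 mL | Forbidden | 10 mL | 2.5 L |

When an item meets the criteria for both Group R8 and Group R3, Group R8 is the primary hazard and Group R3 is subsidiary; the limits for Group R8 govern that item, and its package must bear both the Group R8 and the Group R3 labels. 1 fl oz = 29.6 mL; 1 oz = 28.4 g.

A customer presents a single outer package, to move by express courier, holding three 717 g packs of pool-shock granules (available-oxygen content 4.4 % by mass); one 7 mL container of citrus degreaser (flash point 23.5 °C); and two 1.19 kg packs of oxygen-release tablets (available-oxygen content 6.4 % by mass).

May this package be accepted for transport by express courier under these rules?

Yes

With available-oxygen content 4.4 % by mass (> 3 % by mass), the pool-shock granules fall in Group R1.
The citrus degreaser has flash point 23.5 °C, which is < 60 °C, so it is Group R9 (Flammable Liquid).
Oxygen-release tablets: available-oxygen content 6.4 % by mass > 3 % by mass → Group R1 (Oxidizer).
Total Group R1: (three 717 g packs = 2.151 kg) + (two 1.19 kg packs = 2.38 kg) = 4.531 kg.
4.531 kg is within the express courier limit of 5 kg for Group R1.
Group R9 quantity: 7 mL.
That is within the Group R9 express courier limit of 10 mL.
Every hazard group is within its express courier limit and no segregation rule is violated.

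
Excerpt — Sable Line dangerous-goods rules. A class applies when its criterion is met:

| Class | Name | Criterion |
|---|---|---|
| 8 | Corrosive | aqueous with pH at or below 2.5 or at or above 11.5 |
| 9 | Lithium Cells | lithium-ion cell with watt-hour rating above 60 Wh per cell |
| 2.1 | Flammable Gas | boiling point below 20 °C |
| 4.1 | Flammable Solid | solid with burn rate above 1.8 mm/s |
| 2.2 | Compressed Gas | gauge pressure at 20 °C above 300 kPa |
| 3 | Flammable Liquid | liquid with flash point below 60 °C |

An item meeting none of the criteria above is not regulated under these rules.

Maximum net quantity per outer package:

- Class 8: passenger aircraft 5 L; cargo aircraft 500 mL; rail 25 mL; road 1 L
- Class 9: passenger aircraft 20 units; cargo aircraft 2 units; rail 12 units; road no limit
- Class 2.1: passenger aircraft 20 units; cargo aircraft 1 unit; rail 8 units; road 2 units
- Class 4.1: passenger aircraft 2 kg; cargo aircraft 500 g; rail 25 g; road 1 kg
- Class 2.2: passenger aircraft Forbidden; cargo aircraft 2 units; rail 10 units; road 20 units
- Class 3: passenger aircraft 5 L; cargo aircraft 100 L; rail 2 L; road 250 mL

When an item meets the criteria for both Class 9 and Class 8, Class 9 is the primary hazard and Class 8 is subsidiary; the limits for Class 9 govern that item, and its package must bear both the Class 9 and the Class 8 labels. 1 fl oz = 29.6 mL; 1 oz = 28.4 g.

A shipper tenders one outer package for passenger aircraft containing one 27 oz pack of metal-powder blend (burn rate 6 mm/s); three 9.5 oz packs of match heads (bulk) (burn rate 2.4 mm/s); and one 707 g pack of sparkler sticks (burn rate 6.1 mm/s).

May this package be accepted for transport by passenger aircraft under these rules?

Metal-powder blend: burn rate 6 mm/s > 1.8 mm/s → Class 4.1 (Flammable Solid).
With burn rate 2.4 mm/s (> 1.8 mm/s), the match heads (bulk) fall in Class 4.1.
Sparkler sticks: burn rate 6.1 mm/s > 1.8 mm/s → Class 4.1 (Flammable Solid).
Total Class 4.1: (one 27 oz pack = 766.8 g) + (three 9.5 oz packs = 809.4 g) + 707 g = 2283.2 g.
That exceeds the Class 4.1 passenger aircraft limit of 2 kg.

No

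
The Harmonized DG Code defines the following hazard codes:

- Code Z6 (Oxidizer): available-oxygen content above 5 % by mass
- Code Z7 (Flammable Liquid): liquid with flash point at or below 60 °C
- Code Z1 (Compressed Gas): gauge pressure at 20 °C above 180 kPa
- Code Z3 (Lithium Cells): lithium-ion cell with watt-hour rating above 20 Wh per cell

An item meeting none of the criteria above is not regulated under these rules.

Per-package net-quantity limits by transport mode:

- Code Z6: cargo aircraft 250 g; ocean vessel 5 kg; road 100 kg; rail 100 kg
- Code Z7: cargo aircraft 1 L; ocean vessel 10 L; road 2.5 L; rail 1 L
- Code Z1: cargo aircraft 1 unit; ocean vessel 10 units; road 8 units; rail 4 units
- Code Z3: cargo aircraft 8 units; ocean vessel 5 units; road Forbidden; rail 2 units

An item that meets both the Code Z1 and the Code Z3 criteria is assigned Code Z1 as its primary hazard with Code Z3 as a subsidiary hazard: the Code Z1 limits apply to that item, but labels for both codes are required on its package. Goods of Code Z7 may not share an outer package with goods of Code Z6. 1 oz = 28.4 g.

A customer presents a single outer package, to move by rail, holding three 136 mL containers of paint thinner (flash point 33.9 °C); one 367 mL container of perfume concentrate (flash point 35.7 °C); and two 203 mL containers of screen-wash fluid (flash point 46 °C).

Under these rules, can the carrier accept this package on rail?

The paint thinner has flash point 33.9 °C, which is ≤ 60 °C, so it is Code Z7 (Flammable Liquid).
With flash point 35.7 °C (≤ 60 °C), the perfume concentrate falls in Code Z7.
Flash point 46 °C meets the Code Z7 criterion (Flammable Liquid), so the screen-wash fluid is Code Z7.
Code Z7 net quantity: (three 136 mL containers = 408 mL) + 367 mL + (two 203 mL containers = 406 mL) = 1.181 L.
That exceeds the Code Z7 rail limit of 1 L.

No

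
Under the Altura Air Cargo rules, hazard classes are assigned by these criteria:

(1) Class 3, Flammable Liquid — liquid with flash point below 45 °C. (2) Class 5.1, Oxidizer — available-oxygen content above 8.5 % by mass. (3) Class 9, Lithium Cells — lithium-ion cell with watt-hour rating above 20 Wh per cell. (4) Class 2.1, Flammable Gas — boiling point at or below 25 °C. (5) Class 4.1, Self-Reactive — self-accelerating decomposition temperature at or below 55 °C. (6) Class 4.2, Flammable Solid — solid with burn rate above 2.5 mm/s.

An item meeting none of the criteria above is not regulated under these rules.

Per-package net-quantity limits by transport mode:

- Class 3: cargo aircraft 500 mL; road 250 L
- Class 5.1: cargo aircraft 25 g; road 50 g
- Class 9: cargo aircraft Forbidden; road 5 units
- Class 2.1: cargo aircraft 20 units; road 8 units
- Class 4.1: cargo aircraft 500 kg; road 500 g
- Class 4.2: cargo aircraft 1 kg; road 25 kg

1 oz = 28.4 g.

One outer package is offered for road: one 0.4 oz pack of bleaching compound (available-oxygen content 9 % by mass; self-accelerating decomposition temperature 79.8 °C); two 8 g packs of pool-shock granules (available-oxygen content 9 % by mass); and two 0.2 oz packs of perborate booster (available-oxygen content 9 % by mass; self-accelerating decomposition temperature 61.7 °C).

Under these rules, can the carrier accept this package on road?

Yes

Available-oxygen content 9 % by mass meets the Class 5.1 criterion (Oxidizer), so the bleaching compound is Class 5.1.
Available-oxygen content 9 % by mass meets the Class 5.1 criterion (Oxidizer), so the pool-shock granules are Class 5.1.
With available-oxygen content 9 % by mass (> 8.5 % by mass), the perborate booster falls in Class 5.1.
Total Class 5.1: (one 0.4 oz pack = 11.36 g) + (two 8 g packs = 16 g) + (two 0.2 oz packs = 11.36 g) = 38.72 g.
38.72 g is within the road limit of 50 g for Class 5.1.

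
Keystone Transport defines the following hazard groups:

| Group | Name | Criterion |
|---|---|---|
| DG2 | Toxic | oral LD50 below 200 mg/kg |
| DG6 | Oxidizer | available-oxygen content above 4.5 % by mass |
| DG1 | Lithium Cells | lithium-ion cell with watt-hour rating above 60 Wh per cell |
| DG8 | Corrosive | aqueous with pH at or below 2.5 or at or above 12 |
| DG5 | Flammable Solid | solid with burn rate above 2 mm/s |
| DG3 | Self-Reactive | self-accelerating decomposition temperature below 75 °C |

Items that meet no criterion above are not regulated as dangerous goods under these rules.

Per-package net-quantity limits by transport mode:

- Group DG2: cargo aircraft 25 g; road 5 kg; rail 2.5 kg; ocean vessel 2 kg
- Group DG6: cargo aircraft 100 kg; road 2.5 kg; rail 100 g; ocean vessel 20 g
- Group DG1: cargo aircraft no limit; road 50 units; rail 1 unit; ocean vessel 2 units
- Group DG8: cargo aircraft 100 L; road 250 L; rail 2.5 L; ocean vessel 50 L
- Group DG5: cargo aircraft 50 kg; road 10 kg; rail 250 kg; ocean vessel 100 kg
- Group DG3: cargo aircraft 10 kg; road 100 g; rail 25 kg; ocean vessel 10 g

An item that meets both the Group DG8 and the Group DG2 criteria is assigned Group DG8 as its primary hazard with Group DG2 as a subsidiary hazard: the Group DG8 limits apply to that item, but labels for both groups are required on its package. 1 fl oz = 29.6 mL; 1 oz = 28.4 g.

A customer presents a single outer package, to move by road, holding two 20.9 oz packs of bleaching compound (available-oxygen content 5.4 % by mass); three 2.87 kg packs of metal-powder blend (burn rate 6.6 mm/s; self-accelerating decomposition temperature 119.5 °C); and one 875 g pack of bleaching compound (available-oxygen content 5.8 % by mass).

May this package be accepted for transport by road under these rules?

Available-oxygen content 5.4 % by mass meets the Group DG6 criterion (Oxidizer), so the bleaching compound is Group DG6.
With burn rate 6.6 mm/s (> 2 mm/s), the metal-powder blend falls in Group DG5.
Bleaching compound: available-oxygen content 5.8 % by mass > 4.5 % by mass → Group DG6 (Oxidizer).
Group DG5 quantity: three 2.87 kg packs = 8.61 kg.
8.61 kg is within the road limit of 10 kg for Group DG5.
Group DG6 net quantity: (two 20.9 oz packs = 1187.12 g) + 875 g = 2062.12 g.
That is within the Group DG6 road limit of 2.5 kg.
Every hazard group is within its road limit and no segregation rule is violated.

Yes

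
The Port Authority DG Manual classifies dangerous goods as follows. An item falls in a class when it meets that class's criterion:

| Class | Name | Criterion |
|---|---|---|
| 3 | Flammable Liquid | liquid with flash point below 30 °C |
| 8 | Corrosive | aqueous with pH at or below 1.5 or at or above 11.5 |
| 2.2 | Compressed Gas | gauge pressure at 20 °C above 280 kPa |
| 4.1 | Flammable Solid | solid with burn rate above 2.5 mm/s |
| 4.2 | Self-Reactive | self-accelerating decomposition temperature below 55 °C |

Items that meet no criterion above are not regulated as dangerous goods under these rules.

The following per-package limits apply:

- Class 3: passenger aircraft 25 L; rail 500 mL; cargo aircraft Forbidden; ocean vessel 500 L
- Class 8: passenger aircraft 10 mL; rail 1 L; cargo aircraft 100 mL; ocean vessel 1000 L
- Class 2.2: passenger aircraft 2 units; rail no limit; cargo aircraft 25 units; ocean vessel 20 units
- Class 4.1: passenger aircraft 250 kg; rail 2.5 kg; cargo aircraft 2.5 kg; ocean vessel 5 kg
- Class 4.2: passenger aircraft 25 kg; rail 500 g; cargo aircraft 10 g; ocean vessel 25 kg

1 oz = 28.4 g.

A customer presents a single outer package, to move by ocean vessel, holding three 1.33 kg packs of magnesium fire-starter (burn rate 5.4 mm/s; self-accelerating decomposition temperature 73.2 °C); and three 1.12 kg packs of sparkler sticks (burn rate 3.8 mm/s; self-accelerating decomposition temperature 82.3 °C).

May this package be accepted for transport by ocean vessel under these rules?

No

Burn rate 5.4 mm/s meets the Class 4.1 criterion (Flammable Solid), so the magnesium fire-starter is Class 4.1.
Sparkler sticks: burn rate 3.8 mm/s > 2.5 mm/s → Class 4.1 (Flammable Solid).
Total Class 4.1: (three 1.33 kg packs = 3.99 kg) + (three 1.12 kg packs = 3.36 kg) = 7.35 kg.
7.35 kg > 5 kg (ocean vessel limit, Class 4.1) — over the limit.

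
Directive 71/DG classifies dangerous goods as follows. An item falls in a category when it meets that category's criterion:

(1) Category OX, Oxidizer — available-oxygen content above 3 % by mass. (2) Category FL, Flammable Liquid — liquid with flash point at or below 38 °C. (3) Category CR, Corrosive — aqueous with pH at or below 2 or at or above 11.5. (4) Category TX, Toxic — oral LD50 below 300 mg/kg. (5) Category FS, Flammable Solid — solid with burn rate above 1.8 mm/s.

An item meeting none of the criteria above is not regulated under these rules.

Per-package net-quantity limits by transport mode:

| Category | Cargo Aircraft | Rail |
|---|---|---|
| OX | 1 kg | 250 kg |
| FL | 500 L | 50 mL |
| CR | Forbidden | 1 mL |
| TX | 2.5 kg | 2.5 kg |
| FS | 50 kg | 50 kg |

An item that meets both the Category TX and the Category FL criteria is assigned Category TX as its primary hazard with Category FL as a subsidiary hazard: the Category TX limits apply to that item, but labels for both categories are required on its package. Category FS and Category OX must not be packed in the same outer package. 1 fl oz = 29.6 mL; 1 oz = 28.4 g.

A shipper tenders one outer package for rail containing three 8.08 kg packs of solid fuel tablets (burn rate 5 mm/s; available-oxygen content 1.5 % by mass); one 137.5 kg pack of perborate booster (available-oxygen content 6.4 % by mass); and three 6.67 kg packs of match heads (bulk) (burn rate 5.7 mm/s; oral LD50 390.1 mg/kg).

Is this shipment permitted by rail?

No

Burn rate 5 mm/s meets the Category FS criterion (Flammable Solid), so the solid fuel tablets are Category FS.
Available-oxygen content 6.4 % by mass meets the Category OX criterion (Oxidizer), so the perborate booster is Category OX.
Burn rate 5.7 mm/s meets the Category FS criterion (Flammable Solid), so the match heads (bulk) are Category FS.
Total Category FS: (three 8.08 kg packs = 24.24 kg) + (three 6.67 kg packs = 20.01 kg) = 44.25 kg.
44.25 kg ≤ 50 kg (rail limit, Category FS) — within limit.
Category OX quantity: 137.5 kg.
137.5 kg is within the rail limit of 250 kg for Category OX.
Category FS and Category OX may not share an outer package.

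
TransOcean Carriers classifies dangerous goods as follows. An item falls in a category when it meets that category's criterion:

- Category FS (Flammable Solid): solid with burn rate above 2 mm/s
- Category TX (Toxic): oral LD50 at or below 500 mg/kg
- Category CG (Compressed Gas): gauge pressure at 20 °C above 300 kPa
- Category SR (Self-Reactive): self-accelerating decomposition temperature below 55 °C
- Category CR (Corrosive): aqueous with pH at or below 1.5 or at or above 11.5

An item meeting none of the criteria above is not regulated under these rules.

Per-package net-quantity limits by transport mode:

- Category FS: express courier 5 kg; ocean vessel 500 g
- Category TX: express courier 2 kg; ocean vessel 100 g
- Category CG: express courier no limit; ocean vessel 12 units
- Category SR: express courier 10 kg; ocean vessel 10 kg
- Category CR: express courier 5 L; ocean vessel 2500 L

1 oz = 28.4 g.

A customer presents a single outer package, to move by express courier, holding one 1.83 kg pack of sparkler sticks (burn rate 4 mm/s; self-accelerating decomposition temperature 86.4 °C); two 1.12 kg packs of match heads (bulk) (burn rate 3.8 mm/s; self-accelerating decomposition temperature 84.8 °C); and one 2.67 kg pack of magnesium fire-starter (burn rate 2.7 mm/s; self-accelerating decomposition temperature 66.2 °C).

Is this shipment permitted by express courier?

Burn rate 4 mm/s meets the Category FS criterion (Flammable Solid), so the sparkler sticks are Category FS.
Burn rate 3.8 mm/s meets the Category FS criterion (Flammable Solid), so the match heads (bulk) are Category FS.
The magnesium fire-starter has burn rate 2.7 mm/s, which is > 2 mm/s, so it is Category FS (Flammable Solid).
Category FS net quantity: 1.83 kg + (two 1.12 kg packs = 2.24 kg) + 2.67 kg = 6.74 kg.
6.74 kg > 5 kg (express courier limit, Category FS) — over the limit.

No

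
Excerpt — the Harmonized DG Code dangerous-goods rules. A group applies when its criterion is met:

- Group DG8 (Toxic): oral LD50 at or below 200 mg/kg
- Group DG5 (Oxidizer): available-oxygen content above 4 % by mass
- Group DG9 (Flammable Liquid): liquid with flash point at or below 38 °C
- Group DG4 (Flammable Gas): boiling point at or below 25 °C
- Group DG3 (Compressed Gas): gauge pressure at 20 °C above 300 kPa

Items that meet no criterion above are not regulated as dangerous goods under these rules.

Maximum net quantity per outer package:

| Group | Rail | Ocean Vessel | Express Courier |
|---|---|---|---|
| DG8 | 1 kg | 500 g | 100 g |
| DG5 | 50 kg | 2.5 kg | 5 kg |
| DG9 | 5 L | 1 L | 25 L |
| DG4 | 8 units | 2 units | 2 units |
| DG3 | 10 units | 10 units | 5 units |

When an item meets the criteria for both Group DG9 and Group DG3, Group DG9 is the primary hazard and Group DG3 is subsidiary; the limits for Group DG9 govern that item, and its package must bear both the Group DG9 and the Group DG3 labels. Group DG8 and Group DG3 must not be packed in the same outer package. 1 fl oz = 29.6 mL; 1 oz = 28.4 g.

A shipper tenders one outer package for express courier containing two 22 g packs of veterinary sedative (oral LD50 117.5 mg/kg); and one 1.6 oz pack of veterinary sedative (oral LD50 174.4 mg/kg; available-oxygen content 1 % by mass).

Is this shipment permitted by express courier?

Oral LD50 117.5 mg/kg meets the Group DG8 criterion (Toxic), so the veterinary sedative is Group DG8.
The veterinary sedative has oral LD50 174.4 mg/kg, which is ≤ 200 mg/kg, so it is Group DG8 (Toxic).
Group DG8 net quantity: (two 22 g packs = 44 g) + (one 1.6 oz pack = 45.44 g) = 89.44 g.
89.44 g ≤ 100 g (express courier limit, Group DG8) — within limit.

Yes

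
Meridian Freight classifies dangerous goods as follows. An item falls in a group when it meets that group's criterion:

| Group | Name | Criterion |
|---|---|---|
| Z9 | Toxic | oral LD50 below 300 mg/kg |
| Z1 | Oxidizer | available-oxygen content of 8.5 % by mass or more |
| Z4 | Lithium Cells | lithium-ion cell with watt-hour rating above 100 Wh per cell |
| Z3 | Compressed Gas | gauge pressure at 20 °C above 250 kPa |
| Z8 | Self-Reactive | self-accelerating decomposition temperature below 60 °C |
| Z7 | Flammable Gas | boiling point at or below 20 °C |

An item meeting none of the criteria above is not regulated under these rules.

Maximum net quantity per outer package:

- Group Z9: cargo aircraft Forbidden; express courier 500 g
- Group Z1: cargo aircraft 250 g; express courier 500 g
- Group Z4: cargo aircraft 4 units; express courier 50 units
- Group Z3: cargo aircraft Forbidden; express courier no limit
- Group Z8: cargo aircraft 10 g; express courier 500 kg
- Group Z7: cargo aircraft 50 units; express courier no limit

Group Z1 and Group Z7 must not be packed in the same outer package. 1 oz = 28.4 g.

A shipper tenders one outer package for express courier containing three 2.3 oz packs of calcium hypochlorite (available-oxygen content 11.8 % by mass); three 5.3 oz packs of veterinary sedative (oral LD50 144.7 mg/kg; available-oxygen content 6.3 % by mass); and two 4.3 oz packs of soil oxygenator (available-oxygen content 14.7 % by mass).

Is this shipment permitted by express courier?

Yes

Calcium hypochlorite: available-oxygen content 11.8 % by mass ≥ 8.5 % by mass → Group Z1 (Oxidizer).
With oral LD50 144.7 mg/kg (< 300 mg/kg), the veterinary sedative falls in Group Z9.
Available-oxygen content 14.7 % by mass meets the Group Z1 criterion (Oxidizer), so the soil oxygenator is Group Z1.
Group Z1 net quantity: (three 2.3 oz packs = 195.96 g) + (two 4.3 oz packs = 244.24 g) = 440.2 g.
440.2 g is within the express courier limit of 500 g for Group Z1.
Group Z9 quantity: three 5.3 oz packs = 451.56 g.
451.56 g is within the express courier limit of 500 g for Group Z9.
The segregation rule (Group Z1 with Group Z7) does not apply to Group Z1 with Group Z9.
Every hazard group is within its express courier limit and no segregation rule is violated.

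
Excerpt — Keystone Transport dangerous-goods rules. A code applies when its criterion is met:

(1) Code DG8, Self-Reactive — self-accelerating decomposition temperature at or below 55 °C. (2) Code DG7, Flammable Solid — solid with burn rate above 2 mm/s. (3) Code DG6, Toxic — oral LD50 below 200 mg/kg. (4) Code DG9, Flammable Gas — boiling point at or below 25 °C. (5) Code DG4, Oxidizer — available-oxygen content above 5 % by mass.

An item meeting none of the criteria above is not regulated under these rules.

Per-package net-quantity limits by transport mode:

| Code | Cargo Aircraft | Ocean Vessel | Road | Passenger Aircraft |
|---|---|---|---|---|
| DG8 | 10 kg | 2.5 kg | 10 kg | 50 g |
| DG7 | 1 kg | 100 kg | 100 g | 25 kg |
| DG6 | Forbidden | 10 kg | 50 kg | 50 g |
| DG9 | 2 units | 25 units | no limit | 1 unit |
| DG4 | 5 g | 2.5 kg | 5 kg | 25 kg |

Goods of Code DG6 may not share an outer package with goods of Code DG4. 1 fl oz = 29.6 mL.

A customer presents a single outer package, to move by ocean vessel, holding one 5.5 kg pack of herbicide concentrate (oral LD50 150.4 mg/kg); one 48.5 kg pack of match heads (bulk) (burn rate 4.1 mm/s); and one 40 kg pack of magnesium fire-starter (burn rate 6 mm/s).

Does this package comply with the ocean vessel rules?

Yes

With oral LD50 150.4 mg/kg (< 200 mg/kg), the herbicide concentrate falls in Code DG6.
With burn rate 4.1 mm/s (> 2 mm/s), the match heads (bulk) fall in Code DG7.
Magnesium fire-starter: burn rate 6 mm/s > 2 mm/s → Code DG7 (Flammable Solid).
Total Code DG7: 48.5 kg + 40 kg = 88.5 kg.
88.5 kg is within the ocean vessel limit of 100 kg for Code DG7.
Code DG6 quantity: 5.5 kg.
5.5 kg is within the ocean vessel limit of 10 kg for Code DG6.
The segregation rule (Code DG6 with Code DG4) does not apply to Code DG7 with Code DG6.
Every hazard code is within its ocean vessel limit and no segregation rule is violated.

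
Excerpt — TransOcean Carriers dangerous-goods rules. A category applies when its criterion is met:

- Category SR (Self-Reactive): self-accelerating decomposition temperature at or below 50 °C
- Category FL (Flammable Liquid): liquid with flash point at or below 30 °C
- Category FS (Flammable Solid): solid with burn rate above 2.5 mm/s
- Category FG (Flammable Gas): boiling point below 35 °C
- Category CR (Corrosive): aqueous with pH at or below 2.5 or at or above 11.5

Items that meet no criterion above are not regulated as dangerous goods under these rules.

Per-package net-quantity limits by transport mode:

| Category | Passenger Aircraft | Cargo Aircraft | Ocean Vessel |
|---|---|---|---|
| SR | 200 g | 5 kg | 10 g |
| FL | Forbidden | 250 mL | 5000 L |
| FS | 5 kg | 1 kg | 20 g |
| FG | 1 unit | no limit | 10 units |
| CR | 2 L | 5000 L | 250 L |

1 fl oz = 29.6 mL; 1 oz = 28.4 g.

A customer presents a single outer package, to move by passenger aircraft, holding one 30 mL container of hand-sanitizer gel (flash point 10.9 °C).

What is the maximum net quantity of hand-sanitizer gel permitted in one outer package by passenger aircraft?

Forbidden

The hand-sanitizer gel has flash point 10.9 °C, which is ≤ 30 °C, so it is Category FL (Flammable Liquid).
The passenger aircraft limit for Category FL is Forbidden.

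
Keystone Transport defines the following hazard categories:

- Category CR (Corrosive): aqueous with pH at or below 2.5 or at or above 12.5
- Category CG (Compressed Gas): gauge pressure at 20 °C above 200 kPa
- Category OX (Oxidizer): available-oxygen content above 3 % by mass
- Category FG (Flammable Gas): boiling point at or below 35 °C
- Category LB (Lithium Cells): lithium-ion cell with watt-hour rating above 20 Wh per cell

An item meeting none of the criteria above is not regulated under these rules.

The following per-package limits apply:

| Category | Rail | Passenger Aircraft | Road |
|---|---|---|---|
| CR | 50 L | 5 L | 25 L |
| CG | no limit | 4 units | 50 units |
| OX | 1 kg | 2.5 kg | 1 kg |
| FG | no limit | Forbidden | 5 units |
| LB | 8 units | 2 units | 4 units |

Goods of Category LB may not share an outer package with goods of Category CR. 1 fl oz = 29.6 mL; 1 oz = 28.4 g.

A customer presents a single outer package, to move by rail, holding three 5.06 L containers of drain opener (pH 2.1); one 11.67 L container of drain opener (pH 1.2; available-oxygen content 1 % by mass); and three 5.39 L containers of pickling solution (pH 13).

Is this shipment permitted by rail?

pH 2.1 meets the Category CR criterion (Corrosive), so the drain opener is Category CR.
pH 1.2 meets the Category CR criterion (Corrosive), so the drain opener is Category CR.
The pickling solution has pH 13, which is ≥ 12.5, so it is Category CR (Corrosive).
Category CR net quantity: (three 5.06 L containers = 15.18 L) + 11.67 L + (three 5.39 L containers = 16.17 L) = 43.02 L.
43.02 L ≤ 50 L (rail limit, Category CR) — within limit.

Yes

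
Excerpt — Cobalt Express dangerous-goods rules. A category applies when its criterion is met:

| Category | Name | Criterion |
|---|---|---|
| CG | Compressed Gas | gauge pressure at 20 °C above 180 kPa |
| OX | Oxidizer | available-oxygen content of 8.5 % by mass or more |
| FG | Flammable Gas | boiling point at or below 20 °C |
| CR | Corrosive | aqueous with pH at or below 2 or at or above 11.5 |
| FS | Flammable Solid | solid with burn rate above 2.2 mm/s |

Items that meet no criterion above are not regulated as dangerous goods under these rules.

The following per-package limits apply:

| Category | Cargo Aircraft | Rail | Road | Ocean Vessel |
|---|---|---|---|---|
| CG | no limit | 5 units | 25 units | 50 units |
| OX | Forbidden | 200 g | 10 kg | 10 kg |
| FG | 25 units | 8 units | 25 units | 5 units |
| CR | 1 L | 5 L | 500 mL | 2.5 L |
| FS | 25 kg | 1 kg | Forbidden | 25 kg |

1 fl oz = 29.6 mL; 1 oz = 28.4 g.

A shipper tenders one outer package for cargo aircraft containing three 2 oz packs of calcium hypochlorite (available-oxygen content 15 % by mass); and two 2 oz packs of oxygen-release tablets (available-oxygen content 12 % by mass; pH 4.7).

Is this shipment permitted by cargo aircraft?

Available-oxygen content 15 % by mass meets the Category OX criterion (Oxidizer), so the calcium hypochlorite is Category OX.
Oxygen-release tablets: available-oxygen content 12 % by mass ≥ 8.5 % by mass → Category OX (Oxidizer).
Total Category OX: (three 2 oz packs = 170.4 g) + (two 2 oz packs = 113.6 g) = 284 g.
Category OX is Forbidden by cargo aircraft.

No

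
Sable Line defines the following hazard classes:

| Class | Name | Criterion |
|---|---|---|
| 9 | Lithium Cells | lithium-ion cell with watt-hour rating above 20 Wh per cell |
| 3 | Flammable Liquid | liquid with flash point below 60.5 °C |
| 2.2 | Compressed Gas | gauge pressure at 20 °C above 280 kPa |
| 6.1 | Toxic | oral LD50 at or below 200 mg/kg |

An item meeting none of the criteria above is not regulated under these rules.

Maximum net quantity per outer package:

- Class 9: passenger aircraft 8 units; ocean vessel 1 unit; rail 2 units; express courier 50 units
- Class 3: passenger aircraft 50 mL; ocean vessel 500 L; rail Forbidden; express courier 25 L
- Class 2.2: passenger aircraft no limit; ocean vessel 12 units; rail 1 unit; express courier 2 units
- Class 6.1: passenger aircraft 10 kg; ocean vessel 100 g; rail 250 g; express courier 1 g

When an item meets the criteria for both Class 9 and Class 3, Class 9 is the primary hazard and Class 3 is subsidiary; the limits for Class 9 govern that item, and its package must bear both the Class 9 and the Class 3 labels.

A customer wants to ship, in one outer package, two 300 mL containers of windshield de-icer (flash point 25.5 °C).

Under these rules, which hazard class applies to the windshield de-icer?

Class 3

Flash point 25.5 °C meets the Class 3 criterion (Flammable Liquid), so the windshield de-icer is Class 3.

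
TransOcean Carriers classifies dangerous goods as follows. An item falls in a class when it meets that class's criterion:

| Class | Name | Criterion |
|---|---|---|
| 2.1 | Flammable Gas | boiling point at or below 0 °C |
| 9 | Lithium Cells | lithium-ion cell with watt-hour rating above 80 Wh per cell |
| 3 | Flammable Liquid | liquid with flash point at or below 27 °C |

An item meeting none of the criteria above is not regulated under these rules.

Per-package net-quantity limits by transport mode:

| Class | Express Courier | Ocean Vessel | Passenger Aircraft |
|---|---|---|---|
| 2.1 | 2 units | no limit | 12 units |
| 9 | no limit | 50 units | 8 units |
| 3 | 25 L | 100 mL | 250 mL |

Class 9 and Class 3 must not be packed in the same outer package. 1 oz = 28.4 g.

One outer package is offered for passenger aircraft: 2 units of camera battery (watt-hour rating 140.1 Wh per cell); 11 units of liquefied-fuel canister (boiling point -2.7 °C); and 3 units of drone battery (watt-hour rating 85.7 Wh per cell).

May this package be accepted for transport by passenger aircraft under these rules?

With watt-hour rating 140.1 Wh per cell (> 80 Wh per cell), the camera battery falls in Class 9.
The liquefied-fuel canister has boiling point -2.7 °C, which is ≤ 0 °C, so it is Class 2.1 (Flammable Gas).
Drone battery: watt-hour rating 85.7 Wh per cell > 80 Wh per cell → Class 9 (Lithium Cells).
Total Class 9: 2 units + 3 units = 5 units.
That is within the Class 9 passenger aircraft limit of 8 units.
Class 2.1 quantity: 11 units.
11 units ≤ 12 units (passenger aircraft limit, Class 2.1) — within limit.
The segregation rule (Class 9 with Class 3) does not apply to Class 9 with Class 2.1.
Every hazard class is within its passenger aircraft limit and no segregation rule is violated.

Yes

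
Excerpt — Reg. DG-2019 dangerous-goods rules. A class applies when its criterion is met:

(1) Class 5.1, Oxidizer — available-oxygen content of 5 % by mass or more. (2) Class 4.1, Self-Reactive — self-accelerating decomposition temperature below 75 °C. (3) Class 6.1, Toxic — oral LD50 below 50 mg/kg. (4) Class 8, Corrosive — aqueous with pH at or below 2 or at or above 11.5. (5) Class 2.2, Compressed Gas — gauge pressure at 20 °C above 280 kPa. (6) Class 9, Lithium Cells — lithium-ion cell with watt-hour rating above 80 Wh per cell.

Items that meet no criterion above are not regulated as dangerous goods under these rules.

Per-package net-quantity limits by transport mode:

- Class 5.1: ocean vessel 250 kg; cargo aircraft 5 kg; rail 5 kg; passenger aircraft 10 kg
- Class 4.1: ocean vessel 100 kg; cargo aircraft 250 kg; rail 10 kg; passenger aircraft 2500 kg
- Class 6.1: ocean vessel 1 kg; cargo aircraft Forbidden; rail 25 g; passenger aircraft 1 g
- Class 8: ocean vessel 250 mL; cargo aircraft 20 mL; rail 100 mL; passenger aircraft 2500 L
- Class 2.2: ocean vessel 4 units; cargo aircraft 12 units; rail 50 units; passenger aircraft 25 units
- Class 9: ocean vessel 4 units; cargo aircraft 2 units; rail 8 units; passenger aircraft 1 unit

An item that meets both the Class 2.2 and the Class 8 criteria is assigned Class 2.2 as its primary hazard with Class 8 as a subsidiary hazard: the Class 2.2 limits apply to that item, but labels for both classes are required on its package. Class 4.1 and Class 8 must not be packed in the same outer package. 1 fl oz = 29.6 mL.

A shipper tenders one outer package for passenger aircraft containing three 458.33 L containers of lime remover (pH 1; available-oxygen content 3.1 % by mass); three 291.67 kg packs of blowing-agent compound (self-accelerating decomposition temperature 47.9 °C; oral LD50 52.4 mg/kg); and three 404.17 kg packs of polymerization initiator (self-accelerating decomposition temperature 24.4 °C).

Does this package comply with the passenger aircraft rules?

No

Lime remover: pH 1 ≤ 2 → Class 8 (Corrosive).
Self-accelerating decomposition temperature 47.9 °C meets the Class 4.1 criterion (Self-Reactive), so the blowing-agent compound is Class 4.1.
Polymerization initiator: self-accelerating decomposition temperature 24.4 °C < 75 °C → Class 4.1 (Self-Reactive).
Total Class 4.1: (three 291.67 kg packs = 875.01 kg) + (three 404.17 kg packs = 1212.51 kg) = 2087.52 kg.
That is within the Class 4.1 passenger aircraft limit of 2500 kg.
Class 8 quantity: three 458.33 L containers = 1374.99 L.
1374.99 L is within the passenger aircraft limit of 2500 L for Class 8.
Class 4.1 and Class 8 may not share an outer package.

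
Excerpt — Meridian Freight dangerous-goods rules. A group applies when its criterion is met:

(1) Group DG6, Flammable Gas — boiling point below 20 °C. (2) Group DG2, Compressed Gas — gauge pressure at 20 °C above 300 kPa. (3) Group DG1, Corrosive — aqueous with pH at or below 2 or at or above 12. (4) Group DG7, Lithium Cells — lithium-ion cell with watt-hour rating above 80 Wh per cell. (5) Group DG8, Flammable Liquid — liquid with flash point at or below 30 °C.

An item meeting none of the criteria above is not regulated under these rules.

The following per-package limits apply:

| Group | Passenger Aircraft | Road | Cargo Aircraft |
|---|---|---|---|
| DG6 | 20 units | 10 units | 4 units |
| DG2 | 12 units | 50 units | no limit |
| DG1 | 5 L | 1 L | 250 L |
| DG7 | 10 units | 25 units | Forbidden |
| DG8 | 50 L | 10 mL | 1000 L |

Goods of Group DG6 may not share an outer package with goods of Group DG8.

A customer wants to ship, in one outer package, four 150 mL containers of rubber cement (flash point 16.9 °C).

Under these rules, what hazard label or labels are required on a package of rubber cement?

With flash point 16.9 °C (≤ 30 °C), the rubber cement falls in Group DG8.
Only the Group DG8 label is required.

Group DG8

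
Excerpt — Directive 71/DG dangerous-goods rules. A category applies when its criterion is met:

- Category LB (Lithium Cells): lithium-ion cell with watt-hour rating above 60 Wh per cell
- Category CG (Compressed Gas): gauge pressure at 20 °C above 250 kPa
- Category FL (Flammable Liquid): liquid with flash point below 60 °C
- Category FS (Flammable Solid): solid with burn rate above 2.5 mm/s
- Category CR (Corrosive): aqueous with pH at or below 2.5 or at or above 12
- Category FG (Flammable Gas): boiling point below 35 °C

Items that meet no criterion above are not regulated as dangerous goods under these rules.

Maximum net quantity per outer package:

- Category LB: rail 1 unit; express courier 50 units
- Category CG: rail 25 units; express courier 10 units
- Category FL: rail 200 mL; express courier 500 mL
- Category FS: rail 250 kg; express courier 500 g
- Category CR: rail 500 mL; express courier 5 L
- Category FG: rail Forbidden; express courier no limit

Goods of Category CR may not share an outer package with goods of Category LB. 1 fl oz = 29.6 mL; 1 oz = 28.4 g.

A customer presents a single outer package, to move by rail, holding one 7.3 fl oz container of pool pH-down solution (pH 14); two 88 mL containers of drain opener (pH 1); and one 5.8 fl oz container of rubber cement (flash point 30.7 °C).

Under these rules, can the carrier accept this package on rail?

Yes

pH 14 meets the Category CR criterion (Corrosive), so the pool pH-down solution is Category CR.
With pH 1 (≤ 2.5), the drain opener falls in Category CR.
The rubber cement has flash point 30.7 °C, which is < 60 °C, so it is Category FL (Flammable Liquid).
Total Category CR: (one 7.3 fl oz container = 216.08 mL) + (two 88 mL containers = 176 mL) = 392.08 mL.
392.08 mL ≤ 500 mL (rail limit, Category CR) — within limit.
Category FL quantity: one 5.8 fl oz container = 171.68 mL.
171.68 mL is within the rail limit of 200 mL for Category FL.
The segregation rule (Category CR with Category LB) does not apply to Category CR with Category FL.
Every hazard category is within its rail limit and no segregation rule is violated.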